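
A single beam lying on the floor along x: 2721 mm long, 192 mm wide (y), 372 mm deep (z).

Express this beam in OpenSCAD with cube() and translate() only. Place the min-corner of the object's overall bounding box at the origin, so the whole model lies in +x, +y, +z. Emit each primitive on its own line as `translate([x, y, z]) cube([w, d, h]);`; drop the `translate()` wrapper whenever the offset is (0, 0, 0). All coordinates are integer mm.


cube([2721, 192, 372]);


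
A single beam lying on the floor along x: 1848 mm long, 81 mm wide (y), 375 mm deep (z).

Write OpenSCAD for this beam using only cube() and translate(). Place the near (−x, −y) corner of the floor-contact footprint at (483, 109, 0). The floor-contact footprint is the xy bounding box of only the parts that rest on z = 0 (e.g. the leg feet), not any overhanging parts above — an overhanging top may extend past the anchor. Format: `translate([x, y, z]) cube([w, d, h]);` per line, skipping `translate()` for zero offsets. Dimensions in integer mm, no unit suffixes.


translate([483, 109, 0]) cube([1848, 81, 375]);


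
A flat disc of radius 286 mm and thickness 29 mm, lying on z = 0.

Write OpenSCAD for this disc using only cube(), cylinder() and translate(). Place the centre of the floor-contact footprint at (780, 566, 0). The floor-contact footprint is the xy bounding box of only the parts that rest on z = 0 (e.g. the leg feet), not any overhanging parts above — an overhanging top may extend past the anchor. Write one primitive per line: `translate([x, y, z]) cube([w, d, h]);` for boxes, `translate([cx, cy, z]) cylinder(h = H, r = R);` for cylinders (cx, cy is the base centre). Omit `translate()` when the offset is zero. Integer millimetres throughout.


translate([780, 566, 0]) cylinder(h = 29, r = 286);


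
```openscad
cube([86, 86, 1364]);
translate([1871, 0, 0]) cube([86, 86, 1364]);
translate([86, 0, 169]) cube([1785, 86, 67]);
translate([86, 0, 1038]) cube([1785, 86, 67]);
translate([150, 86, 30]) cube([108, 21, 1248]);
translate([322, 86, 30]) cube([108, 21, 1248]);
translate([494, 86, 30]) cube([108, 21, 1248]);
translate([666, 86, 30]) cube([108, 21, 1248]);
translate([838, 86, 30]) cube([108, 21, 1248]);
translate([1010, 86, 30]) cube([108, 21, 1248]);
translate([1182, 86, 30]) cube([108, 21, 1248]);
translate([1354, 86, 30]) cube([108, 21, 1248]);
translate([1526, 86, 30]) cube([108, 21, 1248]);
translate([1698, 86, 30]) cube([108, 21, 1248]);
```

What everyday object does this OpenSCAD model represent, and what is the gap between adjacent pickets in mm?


A fence section. The picket gap is 64 mm.

Two posts, two rails, 10 pickets — a fence section. Span 1785 mm holds 10 pickets of 108 mm with 11 equal gaps: ⌊(1785 − 10·108) / 11⌋ = 64 mm.


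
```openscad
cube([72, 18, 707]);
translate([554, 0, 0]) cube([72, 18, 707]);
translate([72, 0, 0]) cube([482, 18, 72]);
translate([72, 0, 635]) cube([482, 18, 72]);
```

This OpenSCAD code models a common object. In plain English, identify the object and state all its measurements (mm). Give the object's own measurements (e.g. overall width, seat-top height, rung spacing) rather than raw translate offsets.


A rectangular picture frame lying in the x–z plane (depth along y). The opening is 482 mm wide (x) by 563 mm tall (z), surrounded by a border 72 mm wide on all four sides. The frame is 18 mm deep and is made of two full-height vertical stiles with two horizontal rails fitted between them.


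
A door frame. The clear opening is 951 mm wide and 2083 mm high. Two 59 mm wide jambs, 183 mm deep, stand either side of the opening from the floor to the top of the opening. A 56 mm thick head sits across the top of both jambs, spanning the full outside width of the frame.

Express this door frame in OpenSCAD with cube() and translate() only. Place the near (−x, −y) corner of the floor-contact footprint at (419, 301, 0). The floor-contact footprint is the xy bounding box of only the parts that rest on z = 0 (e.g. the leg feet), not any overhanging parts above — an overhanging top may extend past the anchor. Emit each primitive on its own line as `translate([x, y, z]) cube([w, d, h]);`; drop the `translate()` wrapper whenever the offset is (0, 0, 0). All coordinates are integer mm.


translate([419, 301, 0]) cube([59, 183, 2083]);
translate([1429, 301, 0]) cube([59, 183, 2083]);
translate([419, 301, 2083]) cube([1069, 183, 56]);


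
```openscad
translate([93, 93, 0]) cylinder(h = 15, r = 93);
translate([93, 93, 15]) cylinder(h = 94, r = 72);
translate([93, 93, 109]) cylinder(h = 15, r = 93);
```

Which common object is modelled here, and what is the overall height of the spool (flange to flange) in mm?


A spool. The overall height is 124 mm.

Three coaxial cylinders, large–small–large — a spool. Two 15 mm flanges and a 94 mm core give 15 + 94 + 15 = 124 mm.


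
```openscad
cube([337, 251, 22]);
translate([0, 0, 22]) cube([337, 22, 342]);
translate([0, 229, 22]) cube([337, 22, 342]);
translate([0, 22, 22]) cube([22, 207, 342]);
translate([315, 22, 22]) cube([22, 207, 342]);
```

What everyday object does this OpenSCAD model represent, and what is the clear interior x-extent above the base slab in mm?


An open box. The internal width is 293 mm.

A 337×251 base slab with four walls standing on it — an open box. The base is 337 mm wide and the walls are 22 mm thick, so the internal width is 337 − 2 × 22 = 293 mm.


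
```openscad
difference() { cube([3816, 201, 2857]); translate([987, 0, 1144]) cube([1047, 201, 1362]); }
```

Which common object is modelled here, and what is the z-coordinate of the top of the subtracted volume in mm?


A wall with a window opening. The window head height is 2506 mm.

A wall with a rectangular opening subtracted — a window. Sill at z = 1144, opening 1362 mm tall, so the head is at 1144 + 1362 = 2506 mm.


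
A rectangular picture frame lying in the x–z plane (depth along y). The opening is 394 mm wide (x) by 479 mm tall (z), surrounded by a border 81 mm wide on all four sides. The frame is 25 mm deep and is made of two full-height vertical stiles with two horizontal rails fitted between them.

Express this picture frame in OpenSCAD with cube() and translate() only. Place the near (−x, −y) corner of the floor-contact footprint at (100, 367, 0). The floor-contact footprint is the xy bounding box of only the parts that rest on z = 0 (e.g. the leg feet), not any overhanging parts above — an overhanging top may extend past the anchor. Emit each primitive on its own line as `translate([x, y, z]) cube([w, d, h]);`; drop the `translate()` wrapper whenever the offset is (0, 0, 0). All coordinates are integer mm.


translate([100, 367, 0]) cube([81, 25, 641]);
translate([575, 367, 0]) cube([81, 25, 641]);
translate([181, 367, 0]) cube([394, 25, 81]);
translate([181, 367, 560]) cube([394, 25, 81]);


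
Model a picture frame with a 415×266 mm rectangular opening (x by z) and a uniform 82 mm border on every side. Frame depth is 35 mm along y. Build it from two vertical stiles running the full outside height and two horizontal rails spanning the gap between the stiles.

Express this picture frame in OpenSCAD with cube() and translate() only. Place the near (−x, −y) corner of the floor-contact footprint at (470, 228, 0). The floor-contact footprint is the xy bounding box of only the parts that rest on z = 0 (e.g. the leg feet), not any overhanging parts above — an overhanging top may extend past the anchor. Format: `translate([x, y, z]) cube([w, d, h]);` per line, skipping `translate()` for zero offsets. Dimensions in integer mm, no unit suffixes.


translate([470, 228, 0]) cube([82, 35, 430]);
translate([967, 228, 0]) cube([82, 35, 430]);
translate([552, 228, 0]) cube([415, 35, 82]);
translate([552, 228, 348]) cube([415, 35, 82]);


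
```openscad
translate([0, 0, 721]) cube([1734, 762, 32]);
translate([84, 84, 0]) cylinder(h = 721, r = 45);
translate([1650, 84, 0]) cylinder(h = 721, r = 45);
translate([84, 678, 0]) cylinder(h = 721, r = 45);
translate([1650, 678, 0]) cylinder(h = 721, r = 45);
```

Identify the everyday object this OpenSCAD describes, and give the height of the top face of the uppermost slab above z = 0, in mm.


A table. The table height is 753 mm.

A 1734×762×32 slab sits at z = 721 on four Ø90 mm round legs — a table. The top surface is at 721 + 32 = 753 mm.


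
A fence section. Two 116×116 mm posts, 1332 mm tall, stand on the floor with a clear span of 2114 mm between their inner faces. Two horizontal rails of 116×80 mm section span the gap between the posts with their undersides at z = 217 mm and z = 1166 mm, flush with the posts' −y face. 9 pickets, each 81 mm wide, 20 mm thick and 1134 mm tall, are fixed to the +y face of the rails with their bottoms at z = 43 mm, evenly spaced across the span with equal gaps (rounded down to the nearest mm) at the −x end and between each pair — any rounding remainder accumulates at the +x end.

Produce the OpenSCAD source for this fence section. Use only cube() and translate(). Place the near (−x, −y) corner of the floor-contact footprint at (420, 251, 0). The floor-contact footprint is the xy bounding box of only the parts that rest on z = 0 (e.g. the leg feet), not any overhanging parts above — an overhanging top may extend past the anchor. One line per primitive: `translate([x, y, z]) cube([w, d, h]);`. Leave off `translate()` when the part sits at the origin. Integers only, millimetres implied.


translate([420, 251, 0]) cube([116, 116, 1332]);
translate([2650, 251, 0]) cube([116, 116, 1332]);
translate([536, 251, 217]) cube([2114, 116, 80]);
translate([536, 251, 1166]) cube([2114, 116, 80]);
translate([674, 367, 43]) cube([81, 20, 1134]);
translate([893, 367, 43]) cube([81, 20, 1134]);
translate([1112, 367, 43]) cube([81, 20, 1134]);
translate([1331, 367, 43]) cube([81, 20, 1134]);
translate([1550, 367, 43]) cube([81, 20, 1134]);
translate([1769, 367, 43]) cube([81, 20, 1134]);
translate([1988, 367, 43]) cube([81, 20, 1134]);
translate([2207, 367, 43]) cube([81, 20, 1134]);
translate([2426, 367, 43]) cube([81, 20, 1134]);


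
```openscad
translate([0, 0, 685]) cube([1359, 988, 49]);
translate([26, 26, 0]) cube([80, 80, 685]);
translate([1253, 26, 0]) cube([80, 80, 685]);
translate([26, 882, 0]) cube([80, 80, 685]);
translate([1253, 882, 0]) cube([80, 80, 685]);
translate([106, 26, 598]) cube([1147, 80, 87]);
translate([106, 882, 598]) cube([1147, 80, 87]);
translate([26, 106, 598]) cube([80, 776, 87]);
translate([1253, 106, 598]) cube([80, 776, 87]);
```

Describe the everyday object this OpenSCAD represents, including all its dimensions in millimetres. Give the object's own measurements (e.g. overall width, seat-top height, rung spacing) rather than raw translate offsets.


A rectangular dining table. The top is 1359×988×49 mm with its upper surface at z = 734 mm. It stands on four 80×80 mm square legs, each inset 26 mm from the nearest pair of top edges, running from the floor to the underside of the top. Four apron rails, 80 mm thick and 87 mm tall, run between adjacent legs with their top edges flush with the underside of the top and their outer faces flush with the legs' outer faces.


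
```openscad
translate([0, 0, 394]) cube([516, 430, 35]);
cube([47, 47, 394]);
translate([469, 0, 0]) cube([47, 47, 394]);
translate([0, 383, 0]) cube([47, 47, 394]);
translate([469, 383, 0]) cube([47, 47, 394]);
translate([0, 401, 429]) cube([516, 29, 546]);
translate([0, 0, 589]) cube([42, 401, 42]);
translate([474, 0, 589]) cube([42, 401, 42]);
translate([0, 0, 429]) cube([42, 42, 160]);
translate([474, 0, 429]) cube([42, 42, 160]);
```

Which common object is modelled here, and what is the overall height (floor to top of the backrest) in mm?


A chair. The overall height is 975 mm.

A slab on four corner posts with a tall panel at the back — a chair. The seat slab sits at z = 394 with thickness 35, and the 546 mm backrest starts at the seat top, so the overall height is 394 + 35 + 546 = 975 mm.


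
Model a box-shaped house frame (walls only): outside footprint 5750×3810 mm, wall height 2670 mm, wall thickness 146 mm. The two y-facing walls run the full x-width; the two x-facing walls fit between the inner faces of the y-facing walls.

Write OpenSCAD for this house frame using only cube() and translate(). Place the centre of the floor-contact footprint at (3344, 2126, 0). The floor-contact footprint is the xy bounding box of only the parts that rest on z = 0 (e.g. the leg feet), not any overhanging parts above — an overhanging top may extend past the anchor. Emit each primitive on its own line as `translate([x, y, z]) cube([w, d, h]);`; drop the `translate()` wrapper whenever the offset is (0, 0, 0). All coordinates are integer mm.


translate([469, 221, 0]) cube([5750, 146, 2670]);
translate([469, 3885, 0]) cube([5750, 146, 2670]);
translate([469, 367, 0]) cube([146, 3518, 2670]);
translate([6073, 367, 0]) cube([146, 3518, 2670]);


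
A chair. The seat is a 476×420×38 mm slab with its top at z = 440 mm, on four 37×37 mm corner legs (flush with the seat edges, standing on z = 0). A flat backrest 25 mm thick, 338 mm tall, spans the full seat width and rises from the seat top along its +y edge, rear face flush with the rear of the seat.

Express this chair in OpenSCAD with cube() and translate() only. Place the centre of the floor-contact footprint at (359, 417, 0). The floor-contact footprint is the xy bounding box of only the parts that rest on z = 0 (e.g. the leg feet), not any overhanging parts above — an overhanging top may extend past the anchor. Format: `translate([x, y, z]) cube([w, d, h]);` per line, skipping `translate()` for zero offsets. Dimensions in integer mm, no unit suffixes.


// leg_h = 440 - 38 = 402
translate([121, 207, 402]) cube([476, 420, 38]);
translate([121, 207, 0]) cube([37, 37, 402]);
translate([560, 207, 0]) cube([37, 37, 402]);
translate([121, 590, 0]) cube([37, 37, 402]);
translate([560, 590, 0]) cube([37, 37, 402]);
translate([121, 602, 440]) cube([476, 25, 338]);


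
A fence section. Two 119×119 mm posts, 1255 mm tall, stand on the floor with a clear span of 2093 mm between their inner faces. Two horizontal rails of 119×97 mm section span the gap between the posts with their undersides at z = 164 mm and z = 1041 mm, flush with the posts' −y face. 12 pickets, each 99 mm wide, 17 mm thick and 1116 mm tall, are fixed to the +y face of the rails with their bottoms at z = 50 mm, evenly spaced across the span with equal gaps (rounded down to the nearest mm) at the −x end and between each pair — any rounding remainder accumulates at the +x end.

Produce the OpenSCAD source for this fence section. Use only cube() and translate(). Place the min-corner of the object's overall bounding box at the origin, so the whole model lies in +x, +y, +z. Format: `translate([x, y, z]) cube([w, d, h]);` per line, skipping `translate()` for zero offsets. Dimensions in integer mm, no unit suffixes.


cube([119, 119, 1255]);
translate([2212, 0, 0]) cube([119, 119, 1255]);
translate([119, 0, 164]) cube([2093, 119, 97]);
translate([119, 0, 1041]) cube([2093, 119, 97]);
translate([188, 119, 50]) cube([99, 17, 1116]);
translate([356, 119, 50]) cube([99, 17, 1116]);
translate([524, 119, 50]) cube([99, 17, 1116]);
translate([692, 119, 50]) cube([99, 17, 1116]);
translate([860, 119, 50]) cube([99, 17, 1116]);
translate([1028, 119, 50]) cube([99, 17, 1116]);
translate([1196, 119, 50]) cube([99, 17, 1116]);
translate([1364, 119, 50]) cube([99, 17, 1116]);
translate([1532, 119, 50]) cube([99, 17, 1116]);
translate([1700, 119, 50]) cube([99, 17, 1116]);
translate([1868, 119, 50]) cube([99, 17, 1116]);
translate([2036, 119, 50]) cube([99, 17, 1116]);


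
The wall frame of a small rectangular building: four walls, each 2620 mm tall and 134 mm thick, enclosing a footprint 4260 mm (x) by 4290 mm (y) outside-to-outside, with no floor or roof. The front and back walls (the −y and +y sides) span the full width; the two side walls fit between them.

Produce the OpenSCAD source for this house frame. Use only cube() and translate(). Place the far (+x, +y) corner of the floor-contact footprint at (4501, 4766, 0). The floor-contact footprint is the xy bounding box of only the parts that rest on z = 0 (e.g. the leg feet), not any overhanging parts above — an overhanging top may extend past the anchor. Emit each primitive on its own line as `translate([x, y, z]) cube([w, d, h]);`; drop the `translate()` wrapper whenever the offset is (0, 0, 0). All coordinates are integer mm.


translate([241, 476, 0]) cube([4260, 134, 2620]);
translate([241, 4632, 0]) cube([4260, 134, 2620]);
translate([241, 610, 0]) cube([134, 4022, 2620]);
translate([4367, 610, 0]) cube([134, 4022, 2620]);


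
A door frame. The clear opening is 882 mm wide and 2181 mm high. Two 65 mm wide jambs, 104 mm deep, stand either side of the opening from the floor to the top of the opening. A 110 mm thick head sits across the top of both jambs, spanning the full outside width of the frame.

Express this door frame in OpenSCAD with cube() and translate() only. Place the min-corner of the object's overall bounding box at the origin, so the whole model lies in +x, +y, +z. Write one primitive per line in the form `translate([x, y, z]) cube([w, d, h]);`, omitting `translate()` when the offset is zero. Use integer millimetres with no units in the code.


cube([65, 104, 2181]);
translate([947, 0, 0]) cube([65, 104, 2181]);
translate([0, 0, 2181]) cube([1012, 104, 110]);


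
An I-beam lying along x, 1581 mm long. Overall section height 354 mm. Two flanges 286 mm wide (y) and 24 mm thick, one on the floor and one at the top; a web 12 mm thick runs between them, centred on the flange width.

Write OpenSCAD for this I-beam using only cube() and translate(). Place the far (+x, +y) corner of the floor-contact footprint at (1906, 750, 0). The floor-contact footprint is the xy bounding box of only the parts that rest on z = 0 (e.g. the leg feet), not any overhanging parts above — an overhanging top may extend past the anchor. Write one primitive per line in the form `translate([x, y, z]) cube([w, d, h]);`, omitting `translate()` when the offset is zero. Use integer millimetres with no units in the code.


translate([325, 464, 0]) cube([1581, 286, 24]);
translate([325, 601, 24]) cube([1581, 12, 306]);
translate([325, 464, 330]) cube([1581, 286, 24]);


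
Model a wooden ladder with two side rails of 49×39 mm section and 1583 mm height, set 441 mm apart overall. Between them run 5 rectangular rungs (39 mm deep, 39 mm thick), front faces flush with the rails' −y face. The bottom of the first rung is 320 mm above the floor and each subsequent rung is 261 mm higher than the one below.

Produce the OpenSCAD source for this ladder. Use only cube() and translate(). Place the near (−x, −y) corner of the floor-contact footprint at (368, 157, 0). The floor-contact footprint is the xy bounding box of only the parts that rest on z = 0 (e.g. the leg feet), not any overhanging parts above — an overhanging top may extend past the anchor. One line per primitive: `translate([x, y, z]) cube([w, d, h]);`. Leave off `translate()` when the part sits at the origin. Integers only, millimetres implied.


// rung span = 441 - 2*49 = 343
// rung[k] z = 320 + k*261
translate([368, 157, 0]) cube([49, 39, 1583]);
translate([760, 157, 0]) cube([49, 39, 1583]);
translate([417, 157, 320]) cube([343, 39, 39]);
translate([417, 157, 581]) cube([343, 39, 39]);
translate([417, 157, 842]) cube([343, 39, 39]);
translate([417, 157, 1103]) cube([343, 39, 39]);
translate([417, 157, 1364]) cube([343, 39, 39]);


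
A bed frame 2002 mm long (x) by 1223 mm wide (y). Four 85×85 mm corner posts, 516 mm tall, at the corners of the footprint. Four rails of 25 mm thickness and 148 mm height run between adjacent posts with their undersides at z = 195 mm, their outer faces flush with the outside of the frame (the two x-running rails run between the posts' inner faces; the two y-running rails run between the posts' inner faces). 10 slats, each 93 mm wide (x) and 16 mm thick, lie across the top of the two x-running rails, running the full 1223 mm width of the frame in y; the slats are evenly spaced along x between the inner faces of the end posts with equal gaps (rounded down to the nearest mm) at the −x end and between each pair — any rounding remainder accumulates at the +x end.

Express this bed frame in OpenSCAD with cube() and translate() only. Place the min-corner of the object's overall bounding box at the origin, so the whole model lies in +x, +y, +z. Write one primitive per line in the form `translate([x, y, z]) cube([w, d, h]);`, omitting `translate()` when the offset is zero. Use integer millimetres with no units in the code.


// slat z = rail_z + rail_h = 195 + 148 = 343
// slat gap = ⌊(1832 − 10·93) / 11⌋ = 82
cube([85, 85, 516]);
translate([0, 1138, 0]) cube([85, 85, 516]);
translate([1917, 0, 0]) cube([85, 85, 516]);
translate([1917, 1138, 0]) cube([85, 85, 516]);
translate([85, 0, 195]) cube([1832, 25, 148]);
translate([85, 1198, 195]) cube([1832, 25, 148]);
translate([0, 85, 195]) cube([25, 1053, 148]);
translate([1977, 85, 195]) cube([25, 1053, 148]);
translate([167, 0, 343]) cube([93, 1223, 16]);
translate([342, 0, 343]) cube([93, 1223, 16]);
translate([517, 0, 343]) cube([93, 1223, 16]);
translate([692, 0, 343]) cube([93, 1223, 16]);
translate([867, 0, 343]) cube([93, 1223, 16]);
translate([1042, 0, 343]) cube([93, 1223, 16]);
translate([1217, 0, 343]) cube([93, 1223, 16]);
translate([1392, 0, 343]) cube([93, 1223, 16]);
translate([1567, 0, 343]) cube([93, 1223, 16]);
translate([1742, 0, 343]) cube([93, 1223, 16]);


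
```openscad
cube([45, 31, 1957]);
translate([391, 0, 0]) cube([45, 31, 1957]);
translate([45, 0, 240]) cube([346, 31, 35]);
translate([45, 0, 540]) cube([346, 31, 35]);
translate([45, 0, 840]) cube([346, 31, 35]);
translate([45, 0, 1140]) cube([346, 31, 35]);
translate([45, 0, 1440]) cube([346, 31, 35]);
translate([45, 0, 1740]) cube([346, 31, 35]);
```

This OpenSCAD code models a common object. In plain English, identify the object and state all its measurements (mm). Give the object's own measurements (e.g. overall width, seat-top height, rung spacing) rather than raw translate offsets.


A straight ladder. Two 45×31 mm vertical rails, 1957 mm tall, stand 436 mm apart (outside-to-outside) with their front faces coplanar on the −y side. 6 rungs, each 31 mm deep and 35 mm tall, span between the inner faces of the rails, front faces flush with the rails. The lowest rung's underside is at z = 240 mm and rungs are spaced 300 mm apart (underside to underside).


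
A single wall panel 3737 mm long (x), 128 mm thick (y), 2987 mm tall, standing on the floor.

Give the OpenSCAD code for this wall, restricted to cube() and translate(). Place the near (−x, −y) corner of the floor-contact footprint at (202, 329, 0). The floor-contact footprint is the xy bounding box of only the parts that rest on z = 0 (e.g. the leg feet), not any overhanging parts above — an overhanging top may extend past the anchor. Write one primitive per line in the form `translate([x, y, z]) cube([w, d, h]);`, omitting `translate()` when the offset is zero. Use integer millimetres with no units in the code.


translate([202, 329, 0]) cube([3737, 128, 2987]);


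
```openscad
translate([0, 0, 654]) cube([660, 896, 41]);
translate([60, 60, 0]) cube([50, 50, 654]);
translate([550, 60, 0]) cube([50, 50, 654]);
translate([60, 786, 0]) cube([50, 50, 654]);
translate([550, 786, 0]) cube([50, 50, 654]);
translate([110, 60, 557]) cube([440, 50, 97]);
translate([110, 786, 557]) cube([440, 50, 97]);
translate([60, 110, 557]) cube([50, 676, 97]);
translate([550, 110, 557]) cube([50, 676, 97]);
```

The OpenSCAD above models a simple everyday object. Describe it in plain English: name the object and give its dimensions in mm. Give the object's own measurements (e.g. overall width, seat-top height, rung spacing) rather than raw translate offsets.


A rectangular dining table. The top is 660×896×41 mm with its upper surface at z = 695 mm. It stands on four 50×50 mm square legs, each inset 60 mm from the nearest pair of top edges, running from the floor to the underside of the top. Four apron rails, 50 mm thick and 97 mm tall, run between adjacent legs with their top edges flush with the underside of the top and their outer faces flush with the legs' outer faces.


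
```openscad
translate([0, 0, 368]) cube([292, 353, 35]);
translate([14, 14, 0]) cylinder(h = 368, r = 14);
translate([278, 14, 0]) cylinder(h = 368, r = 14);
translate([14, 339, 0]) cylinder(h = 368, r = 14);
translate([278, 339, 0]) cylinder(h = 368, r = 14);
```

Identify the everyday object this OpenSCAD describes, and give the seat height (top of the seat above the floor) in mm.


A stool. The seat height is 403 mm.

A 292×353×35 slab at z = 368 on four corner cylinders — a stool. The seat top is 368 + 35 = 403 mm.


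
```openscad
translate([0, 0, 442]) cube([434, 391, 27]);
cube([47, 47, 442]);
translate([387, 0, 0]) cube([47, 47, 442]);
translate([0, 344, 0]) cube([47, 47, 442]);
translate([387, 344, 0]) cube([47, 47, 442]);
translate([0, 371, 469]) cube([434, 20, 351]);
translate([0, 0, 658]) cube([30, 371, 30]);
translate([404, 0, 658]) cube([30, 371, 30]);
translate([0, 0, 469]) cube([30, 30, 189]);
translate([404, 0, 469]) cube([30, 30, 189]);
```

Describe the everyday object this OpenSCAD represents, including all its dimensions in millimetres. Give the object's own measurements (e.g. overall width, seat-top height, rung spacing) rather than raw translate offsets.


A chair. The seat is a 434×391×27 mm slab with its top at z = 469 mm, on four 47×47 mm corner legs (flush with the seat edges, standing on z = 0). A flat backrest 20 mm thick, 351 mm tall, spans the full seat width and rises from the seat top along its +y edge, rear face flush with the rear of the seat. Two armrests of 30×30 mm section run along each side from the seat's front edge to the front of the backrest, top faces 219 mm above the seat top and outer faces flush with the seat's x-edges; a 30×30 mm post under the front of each armrest stands on the seat at the front corner.


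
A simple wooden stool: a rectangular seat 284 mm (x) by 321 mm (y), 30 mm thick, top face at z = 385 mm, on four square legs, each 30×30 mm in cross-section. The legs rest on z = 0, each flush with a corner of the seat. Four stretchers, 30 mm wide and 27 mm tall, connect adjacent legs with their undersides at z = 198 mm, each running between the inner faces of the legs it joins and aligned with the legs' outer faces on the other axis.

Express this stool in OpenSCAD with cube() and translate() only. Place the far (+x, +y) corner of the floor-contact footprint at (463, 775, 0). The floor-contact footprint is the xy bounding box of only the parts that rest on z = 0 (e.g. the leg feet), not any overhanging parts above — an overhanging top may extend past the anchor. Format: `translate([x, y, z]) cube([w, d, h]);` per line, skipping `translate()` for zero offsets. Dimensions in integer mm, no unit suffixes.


// leg_h = 385 - 30 = 355
// stretcher span = 284 - 2*30 = 224
translate([179, 454, 355]) cube([284, 321, 30]);
translate([179, 454, 0]) cube([30, 30, 355]);
translate([433, 454, 0]) cube([30, 30, 355]);
translate([179, 745, 0]) cube([30, 30, 355]);
translate([433, 745, 0]) cube([30, 30, 355]);
translate([209, 454, 198]) cube([224, 30, 27]);
translate([209, 745, 198]) cube([224, 30, 27]);
translate([179, 484, 198]) cube([30, 261, 27]);
translate([433, 484, 198]) cube([30, 261, 27]);


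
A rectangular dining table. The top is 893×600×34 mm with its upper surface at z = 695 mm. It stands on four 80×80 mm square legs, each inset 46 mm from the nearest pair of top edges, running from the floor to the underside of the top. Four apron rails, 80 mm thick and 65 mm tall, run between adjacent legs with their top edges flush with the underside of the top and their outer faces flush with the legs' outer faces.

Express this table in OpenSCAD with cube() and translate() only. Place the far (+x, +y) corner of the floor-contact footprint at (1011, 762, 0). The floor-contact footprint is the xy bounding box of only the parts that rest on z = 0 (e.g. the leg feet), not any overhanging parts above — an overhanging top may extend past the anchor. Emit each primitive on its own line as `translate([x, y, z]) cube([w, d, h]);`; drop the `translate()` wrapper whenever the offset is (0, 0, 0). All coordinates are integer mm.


translate([164, 208, 661]) cube([893, 600, 34]);
translate([210, 254, 0]) cube([80, 80, 661]);
translate([931, 254, 0]) cube([80, 80, 661]);
translate([210, 682, 0]) cube([80, 80, 661]);
translate([931, 682, 0]) cube([80, 80, 661]);
translate([290, 254, 596]) cube([641, 80, 65]);
translate([290, 682, 596]) cube([641, 80, 65]);
translate([210, 334, 596]) cube([80, 348, 65]);
translate([931, 334, 596]) cube([80, 348, 65]);


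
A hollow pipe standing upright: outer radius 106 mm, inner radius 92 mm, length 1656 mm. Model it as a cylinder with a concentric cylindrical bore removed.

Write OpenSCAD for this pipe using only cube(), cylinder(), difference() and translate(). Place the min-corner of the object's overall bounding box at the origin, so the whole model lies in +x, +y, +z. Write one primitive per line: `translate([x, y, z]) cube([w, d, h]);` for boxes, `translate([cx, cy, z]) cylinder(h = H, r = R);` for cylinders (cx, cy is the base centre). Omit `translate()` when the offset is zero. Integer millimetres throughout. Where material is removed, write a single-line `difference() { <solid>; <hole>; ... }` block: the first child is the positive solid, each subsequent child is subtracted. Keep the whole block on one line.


difference() { translate([106, 106, 0]) cylinder(h = 1656, r = 106); translate([106, 106, 0]) cylinder(h = 1656, r = 92); }


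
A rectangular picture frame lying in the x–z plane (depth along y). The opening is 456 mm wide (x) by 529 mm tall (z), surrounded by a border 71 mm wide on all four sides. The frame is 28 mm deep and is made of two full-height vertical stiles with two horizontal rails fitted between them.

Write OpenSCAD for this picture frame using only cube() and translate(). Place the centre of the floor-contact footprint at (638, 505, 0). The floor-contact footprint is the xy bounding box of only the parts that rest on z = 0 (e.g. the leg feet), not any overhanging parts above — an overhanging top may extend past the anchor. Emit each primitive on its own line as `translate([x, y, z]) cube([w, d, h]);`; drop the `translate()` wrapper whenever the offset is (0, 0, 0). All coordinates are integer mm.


translate([339, 491, 0]) cube([71, 28, 671]);
translate([866, 491, 0]) cube([71, 28, 671]);
translate([410, 491, 0]) cube([456, 28, 71]);
translate([410, 491, 600]) cube([456, 28, 71]);


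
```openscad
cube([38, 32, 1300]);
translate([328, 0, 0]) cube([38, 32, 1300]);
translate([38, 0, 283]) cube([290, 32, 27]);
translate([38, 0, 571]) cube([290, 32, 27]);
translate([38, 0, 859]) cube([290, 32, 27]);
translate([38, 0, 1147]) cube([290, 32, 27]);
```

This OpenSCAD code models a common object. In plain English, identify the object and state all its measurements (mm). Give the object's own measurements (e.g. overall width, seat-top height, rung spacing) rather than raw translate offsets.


A straight ladder. Two 38×32 mm vertical rails, 1300 mm tall, stand 366 mm apart (outside-to-outside) with their front faces coplanar on the −y side. 4 rungs, each 32 mm deep and 27 mm tall, span between the inner faces of the rails, front faces flush with the rails. The lowest rung's underside is at z = 283 mm and rungs are spaced 288 mm apart (underside to underside).


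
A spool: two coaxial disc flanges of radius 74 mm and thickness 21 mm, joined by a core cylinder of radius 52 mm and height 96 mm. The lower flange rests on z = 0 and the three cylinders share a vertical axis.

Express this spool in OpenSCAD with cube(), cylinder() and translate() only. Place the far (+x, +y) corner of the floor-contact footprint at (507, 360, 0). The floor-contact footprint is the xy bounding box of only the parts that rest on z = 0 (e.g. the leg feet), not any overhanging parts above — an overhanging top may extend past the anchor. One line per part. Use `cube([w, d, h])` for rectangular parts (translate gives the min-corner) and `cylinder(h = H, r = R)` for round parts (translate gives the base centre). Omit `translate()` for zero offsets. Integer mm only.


translate([433, 286, 0]) cylinder(h = 21, r = 74);
translate([433, 286, 21]) cylinder(h = 96, r = 52);
translate([433, 286, 117]) cylinder(h = 21, r = 74);


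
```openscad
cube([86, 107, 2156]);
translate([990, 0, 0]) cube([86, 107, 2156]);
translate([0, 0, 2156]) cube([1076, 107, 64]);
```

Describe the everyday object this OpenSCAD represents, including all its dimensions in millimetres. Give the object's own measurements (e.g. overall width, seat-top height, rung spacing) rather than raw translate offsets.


A door frame. The clear opening is 904 mm wide and 2156 mm high. Two 86 mm wide jambs, 107 mm deep, stand either side of the opening from the floor to the top of the opening. A 64 mm thick head sits across the top of both jambs, spanning the full outside width of the frame.


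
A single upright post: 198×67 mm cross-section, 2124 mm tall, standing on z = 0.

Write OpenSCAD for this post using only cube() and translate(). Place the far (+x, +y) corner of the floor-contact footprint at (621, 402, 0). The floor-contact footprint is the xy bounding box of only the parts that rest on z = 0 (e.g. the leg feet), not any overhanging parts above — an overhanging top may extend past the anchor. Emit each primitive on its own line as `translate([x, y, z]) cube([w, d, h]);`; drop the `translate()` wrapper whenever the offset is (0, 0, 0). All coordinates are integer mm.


translate([423, 335, 0]) cube([198, 67, 2124]);


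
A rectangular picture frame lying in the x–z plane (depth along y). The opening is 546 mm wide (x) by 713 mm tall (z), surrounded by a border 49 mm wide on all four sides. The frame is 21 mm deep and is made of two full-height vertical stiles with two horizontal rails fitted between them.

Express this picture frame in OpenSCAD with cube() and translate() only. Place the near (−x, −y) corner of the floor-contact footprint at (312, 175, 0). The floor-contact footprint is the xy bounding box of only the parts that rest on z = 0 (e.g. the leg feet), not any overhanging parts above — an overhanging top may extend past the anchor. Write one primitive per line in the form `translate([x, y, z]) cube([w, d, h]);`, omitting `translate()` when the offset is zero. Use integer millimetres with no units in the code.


translate([312, 175, 0]) cube([49, 21, 811]);
translate([907, 175, 0]) cube([49, 21, 811]);
translate([361, 175, 0]) cube([546, 21, 49]);
translate([361, 175, 762]) cube([546, 21, 49]);


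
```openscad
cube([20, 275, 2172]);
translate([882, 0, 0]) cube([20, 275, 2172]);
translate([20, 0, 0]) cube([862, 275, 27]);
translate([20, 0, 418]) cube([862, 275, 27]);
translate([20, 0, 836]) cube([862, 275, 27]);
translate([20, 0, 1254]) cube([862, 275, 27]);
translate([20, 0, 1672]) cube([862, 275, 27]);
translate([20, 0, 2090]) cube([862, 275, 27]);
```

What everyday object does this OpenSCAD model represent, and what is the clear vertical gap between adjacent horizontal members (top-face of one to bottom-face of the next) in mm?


A bookshelf. The clear shelf gap is 391 mm.

Two tall side panels with 6 horizontal boards between them — a bookshelf. The first two shelf undersides are at z = 0 and z = 418; with shelf thickness 27, the clear gap is 418 − 0 − 27 = 391 mm.


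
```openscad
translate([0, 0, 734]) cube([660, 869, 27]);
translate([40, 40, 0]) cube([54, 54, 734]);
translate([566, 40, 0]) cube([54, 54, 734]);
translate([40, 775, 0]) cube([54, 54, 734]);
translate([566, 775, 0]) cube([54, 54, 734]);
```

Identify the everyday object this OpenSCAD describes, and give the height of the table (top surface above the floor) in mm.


A table. The table height is 761 mm.

A 660×869×27 slab sits at z = 734 on four 54 mm square posts — a table. The top surface is at 734 + 27 = 761 mm.


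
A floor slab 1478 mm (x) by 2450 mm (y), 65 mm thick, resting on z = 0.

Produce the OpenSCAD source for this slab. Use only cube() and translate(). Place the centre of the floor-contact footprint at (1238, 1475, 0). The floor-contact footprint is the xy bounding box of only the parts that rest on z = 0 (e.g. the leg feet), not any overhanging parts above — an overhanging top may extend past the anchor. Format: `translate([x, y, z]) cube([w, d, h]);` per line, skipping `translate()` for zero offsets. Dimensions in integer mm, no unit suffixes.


translate([499, 250, 0]) cube([1478, 2450, 65]);


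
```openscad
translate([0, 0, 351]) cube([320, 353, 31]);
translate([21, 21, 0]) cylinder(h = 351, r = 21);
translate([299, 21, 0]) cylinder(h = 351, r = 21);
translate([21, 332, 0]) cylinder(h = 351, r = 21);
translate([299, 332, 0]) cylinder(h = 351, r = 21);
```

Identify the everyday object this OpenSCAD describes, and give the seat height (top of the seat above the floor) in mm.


A stool. The seat height is 382 mm.

A 320×353×31 slab at z = 351 on four corner cylinders — a stool. The seat top is 351 + 31 = 382 mm.


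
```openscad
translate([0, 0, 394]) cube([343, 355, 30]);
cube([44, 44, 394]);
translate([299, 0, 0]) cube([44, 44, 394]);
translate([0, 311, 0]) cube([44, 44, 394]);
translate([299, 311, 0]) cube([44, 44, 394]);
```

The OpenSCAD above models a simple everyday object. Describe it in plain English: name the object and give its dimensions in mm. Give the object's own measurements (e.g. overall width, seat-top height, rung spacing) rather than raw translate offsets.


A simple wooden stool: a rectangular seat 343 mm (x) by 355 mm (y), 30 mm thick, top face at z = 424 mm, on four square legs, each 44×44 mm in cross-section. The legs rest on z = 0, each flush with a corner of the seat.


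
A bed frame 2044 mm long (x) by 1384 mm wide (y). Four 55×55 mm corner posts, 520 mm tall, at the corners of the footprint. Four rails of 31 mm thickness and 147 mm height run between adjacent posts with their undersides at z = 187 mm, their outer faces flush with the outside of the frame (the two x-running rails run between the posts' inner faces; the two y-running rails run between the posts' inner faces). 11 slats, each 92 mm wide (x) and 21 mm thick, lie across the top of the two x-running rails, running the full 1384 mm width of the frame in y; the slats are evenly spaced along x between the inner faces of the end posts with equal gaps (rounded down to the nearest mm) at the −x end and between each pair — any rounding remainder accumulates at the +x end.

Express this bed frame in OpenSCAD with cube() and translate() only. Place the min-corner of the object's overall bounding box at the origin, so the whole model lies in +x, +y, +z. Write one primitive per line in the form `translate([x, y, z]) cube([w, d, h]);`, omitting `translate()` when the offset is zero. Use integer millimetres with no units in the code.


// slat z = rail_z + rail_h = 187 + 147 = 334
// slat gap = ⌊(1934 − 11·92) / 12⌋ = 76
cube([55, 55, 520]);
translate([0, 1329, 0]) cube([55, 55, 520]);
translate([1989, 0, 0]) cube([55, 55, 520]);
translate([1989, 1329, 0]) cube([55, 55, 520]);
translate([55, 0, 187]) cube([1934, 31, 147]);
translate([55, 1353, 187]) cube([1934, 31, 147]);
translate([0, 55, 187]) cube([31, 1274, 147]);
translate([2013, 55, 187]) cube([31, 1274, 147]);
translate([131, 0, 334]) cube([92, 1384, 21]);
translate([299, 0, 334]) cube([92, 1384, 21]);
translate([467, 0, 334]) cube([92, 1384, 21]);
translate([635, 0, 334]) cube([92, 1384, 21]);
translate([803, 0, 334]) cube([92, 1384, 21]);
translate([971, 0, 334]) cube([92, 1384, 21]);
translate([1139, 0, 334]) cube([92, 1384, 21]);
translate([1307, 0, 334]) cube([92, 1384, 21]);
translate([1475, 0, 334]) cube([92, 1384, 21]);
translate([1643, 0, 334]) cube([92, 1384, 21]);
translate([1811, 0, 334]) cube([92, 1384, 21]);
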